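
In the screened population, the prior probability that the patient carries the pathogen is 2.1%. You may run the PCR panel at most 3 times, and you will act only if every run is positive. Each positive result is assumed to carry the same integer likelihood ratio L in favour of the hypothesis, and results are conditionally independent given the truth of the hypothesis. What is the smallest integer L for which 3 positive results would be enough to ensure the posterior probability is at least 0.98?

Prior odds = 0.021/0.979 = 21/979.
Target odds = 0.98/0.02 = 49.
Need L³ ≥ 49 ÷ (21/979) = 6853/3.
13³ = 2197 < 6853/3 ≤ 2744 = 14³, so L = 14.

14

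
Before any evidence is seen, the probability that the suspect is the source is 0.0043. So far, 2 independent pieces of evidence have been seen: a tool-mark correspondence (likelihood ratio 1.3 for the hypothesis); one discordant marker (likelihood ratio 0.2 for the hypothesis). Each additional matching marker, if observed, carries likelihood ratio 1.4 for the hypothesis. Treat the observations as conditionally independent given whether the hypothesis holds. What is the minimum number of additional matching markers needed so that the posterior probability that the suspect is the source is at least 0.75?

Prior odds = 0.0043/0.9957 = 43/9957.
Combined Bayes factor of the evidence already in hand = 1.3 × 0.2 = 0.26.
Odds after that evidence = (43/9957) × 0.26 = 559/497850.
Target odds = 0.75/0.25 = 3.
Need 1.4ⁿ ≥ 3 ÷ (559/497850) = 1493550/559.
1.4²³ ≈2295.86 falls short of 1493550/559 but 1.4²⁴ ≈3214.2 reaches it, so n = 24.

24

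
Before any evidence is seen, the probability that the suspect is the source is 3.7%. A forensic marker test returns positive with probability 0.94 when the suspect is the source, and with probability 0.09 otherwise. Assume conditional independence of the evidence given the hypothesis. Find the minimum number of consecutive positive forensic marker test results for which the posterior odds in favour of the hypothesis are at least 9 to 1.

Prior odds = 0.037/0.963 = 37/963.
Likelihood ratio of a positive result = 0.94/0.09 = 94/9.
Target odds = 9.
Need (37/963) × (94/9)ⁿ ≥ 9, i.e. (94/9)ⁿ ≥ 8667/37.
(94/9)² = 8836/81 falls short of 8667/37 but (94/9)³ = 830584/729 reaches it, so n = 3.

3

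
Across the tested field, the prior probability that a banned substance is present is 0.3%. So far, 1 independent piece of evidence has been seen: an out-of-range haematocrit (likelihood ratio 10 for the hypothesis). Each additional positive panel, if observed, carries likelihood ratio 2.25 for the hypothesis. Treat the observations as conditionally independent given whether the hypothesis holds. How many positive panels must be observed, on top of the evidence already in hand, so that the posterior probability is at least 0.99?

Prior odds = 0.003/0.997 = 3/997.
Bayes factor of the evidence already in hand = 10.
Odds after that evidence = (3/997) × 10 = 30/997.
Target odds = 0.99/0.01 = 99.
Need 2.25ⁿ ≥ 99 ÷ (30/997) = 3290.1.
2.25⁹ = 387420489/262144 falls short of 3290.1 but 2.25¹⁰ ≈3325.26 reaches it, so n = 10.

10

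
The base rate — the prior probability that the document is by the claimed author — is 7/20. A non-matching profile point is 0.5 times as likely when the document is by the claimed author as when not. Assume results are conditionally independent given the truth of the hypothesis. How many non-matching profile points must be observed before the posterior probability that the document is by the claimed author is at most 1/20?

Prior odds: 0.35 ÷ 0.65 = 7/13.
Likelihood ratio per non-matching profile point = 0.5.
Target posterior odds = 0.05/0.95 = 1/19.
Require 0.5ⁿ ≤ 1/19 ÷ (7/13) = 13/133.
0.5³ = 0.125 is still above 13/133 but 0.5⁴ = 0.0625 is at or below it, so n = 4.

4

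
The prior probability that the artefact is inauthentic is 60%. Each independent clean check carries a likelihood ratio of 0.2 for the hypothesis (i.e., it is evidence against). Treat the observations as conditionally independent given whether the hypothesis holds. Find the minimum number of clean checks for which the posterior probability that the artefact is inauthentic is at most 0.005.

4

Prior odds = 0.6/0.4 = 1.5.
Likelihood ratio per clean check = 0.2.
Target odds: 0.005 ÷ 0.995 = 1/199.
Require 0.2ⁿ ≤ 1/199 ÷ 1.5 = 2/597.
0.2³ = 0.008 is still above 2/597 but 0.2⁴ = 0.0016 is at or below it, so n = 4.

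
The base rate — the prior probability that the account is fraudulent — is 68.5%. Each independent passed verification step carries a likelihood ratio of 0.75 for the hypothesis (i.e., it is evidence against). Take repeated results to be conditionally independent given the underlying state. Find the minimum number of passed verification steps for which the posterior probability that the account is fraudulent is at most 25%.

Prior odds = 0.685/0.315 = 137/63.
Likelihood ratio per passed verification step = 0.75.
Target posterior odds = 0.25/0.75 = 1/3.
Require 0.75ⁿ ≤ 1/3 ÷ (137/63) = 21/137.
0.75⁶ = 729/4096 is still above 21/137 but 0.75⁷ = 2187/16384 is at or below it, so n = 7.

7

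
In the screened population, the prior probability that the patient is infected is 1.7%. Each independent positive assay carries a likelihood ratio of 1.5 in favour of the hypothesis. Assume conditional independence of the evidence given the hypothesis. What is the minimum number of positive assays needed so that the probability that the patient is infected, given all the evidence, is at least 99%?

Prior odds: 0.017 ÷ 0.983 = 17/983.
Likelihood ratio per positive assay = 1.5.
Target posterior odds = 0.99/0.01 = 99.
Require 1.5ⁿ ≥ 99 ÷ (17/983) = 97317/17.
1.5²¹ ≈4987.89 falls short of 97317/17 but 1.5²² ≈7481.83 reaches it, so n = 22.

22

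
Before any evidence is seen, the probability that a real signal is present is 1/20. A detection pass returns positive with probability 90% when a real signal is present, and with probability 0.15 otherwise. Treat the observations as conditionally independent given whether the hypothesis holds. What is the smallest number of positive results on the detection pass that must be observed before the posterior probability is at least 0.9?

Prior odds: 0.05 ÷ 0.95 = 1/19.
Likelihood ratio of a positive result = 0.9/0.15 = 6.
Target odds: 0.9 ÷ 0.1 = 9.
Require 6ⁿ ≥ 9 ÷ (1/19) = 171.
6² = 36 falls short of 171 but 6³ = 216 reaches it, so n = 3.

3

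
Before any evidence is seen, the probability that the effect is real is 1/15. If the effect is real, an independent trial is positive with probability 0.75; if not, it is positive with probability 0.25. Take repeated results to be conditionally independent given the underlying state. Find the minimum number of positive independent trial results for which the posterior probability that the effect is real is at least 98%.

6

Prior odds: (1/15) ÷ (14/15) = 1/14.
Likelihood ratio of a positive = 0.75/0.25 = 3.
Target odds: 0.98 ÷ 0.02 = 49.
Need (1/14) × 3ⁿ ≥ 49, i.e. 3ⁿ ≥ 686.
3⁵ = 243 falls short of 686 but 3⁶ = 729 reaches it, so n = 6.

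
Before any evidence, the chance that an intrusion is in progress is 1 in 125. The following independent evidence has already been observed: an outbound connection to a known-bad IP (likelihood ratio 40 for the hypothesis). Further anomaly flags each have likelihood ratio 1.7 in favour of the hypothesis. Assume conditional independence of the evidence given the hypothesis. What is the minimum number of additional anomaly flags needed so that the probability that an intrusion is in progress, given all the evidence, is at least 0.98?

10

Prior odds = 0.008/0.992 = 1/124.
Bayes factor of the evidence already in hand = 40.
Odds after that evidence = (1/124) × 40 = 10/31.
Target odds = 0.98/0.02 = 49.
Need 1.7ⁿ ≥ 49 ÷ (10/31) = 151.9.
1.7⁹ ≈118.588 falls short of 151.9 but 1.7¹⁰ ≈201.599 reaches it, so n = 10.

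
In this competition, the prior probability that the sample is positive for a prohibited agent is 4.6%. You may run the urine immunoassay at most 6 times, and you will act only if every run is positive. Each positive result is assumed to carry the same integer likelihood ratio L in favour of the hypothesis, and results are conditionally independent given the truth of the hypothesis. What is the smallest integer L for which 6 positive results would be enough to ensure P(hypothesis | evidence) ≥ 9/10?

Prior odds = 0.046/0.954 = 23/477.
Target odds = 0.9/0.1 = 9.
Need L⁶ ≥ 9 ÷ (23/477) = 4293/23.
2⁶ = 64 < 4293/23 ≤ 729 = 3⁶, so L = 3.

3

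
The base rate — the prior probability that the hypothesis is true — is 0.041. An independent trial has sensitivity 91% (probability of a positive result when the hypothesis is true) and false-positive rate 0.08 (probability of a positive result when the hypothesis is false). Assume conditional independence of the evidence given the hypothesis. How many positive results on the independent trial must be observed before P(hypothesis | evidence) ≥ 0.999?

Prior odds: 0.041 ÷ 0.959 = 41/959.
Likelihood ratio of a positive result = 0.91/0.08 = 11.375.
Target posterior odds = 0.999/0.001 = 999.
Need (41/959) × 11.375ⁿ ≥ 999, i.e. 11.375ⁿ ≥ 958041/41.
11.375⁴ = 68574961/4096 falls short of 958041/41 but 11.375⁵ ≈190439 reaches it, so n = 5.

5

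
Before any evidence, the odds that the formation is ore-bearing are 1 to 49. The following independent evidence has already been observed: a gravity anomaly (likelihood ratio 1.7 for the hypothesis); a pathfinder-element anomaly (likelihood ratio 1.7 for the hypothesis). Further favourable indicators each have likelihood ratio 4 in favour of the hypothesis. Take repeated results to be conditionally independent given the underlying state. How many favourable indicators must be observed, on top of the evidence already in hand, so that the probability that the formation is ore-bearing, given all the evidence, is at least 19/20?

5

Prior odds = 1/49.
Combined Bayes factor of the evidence already in hand = 1.7 × 1.7 = 2.89.
Odds after that evidence = (1/49) × 2.89 = 289/4900.
Target odds = 0.95/0.05 = 19.
Need 4ⁿ ≥ 19 ÷ (289/4900) = 93100/289.
4⁴ = 256 falls short of 93100/289 but 4⁵ = 1024 reaches it, so n = 5.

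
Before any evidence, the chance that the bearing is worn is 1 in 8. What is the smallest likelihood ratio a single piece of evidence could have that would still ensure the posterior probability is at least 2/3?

Prior odds = 0.125/0.875 = 1/7.
Target odds = (2/3)/(1/3) = 2.
Required Bayes factor = 2 ÷ (1/7) = 14.

14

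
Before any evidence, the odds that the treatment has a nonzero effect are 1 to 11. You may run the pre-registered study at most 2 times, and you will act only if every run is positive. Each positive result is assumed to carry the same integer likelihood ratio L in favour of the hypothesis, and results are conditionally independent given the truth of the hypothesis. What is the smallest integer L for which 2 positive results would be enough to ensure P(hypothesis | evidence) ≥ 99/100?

Prior odds = 1/11.
Target odds = 0.99/0.01 = 99.
Need L² ≥ 99 ÷ (1/11) = 1089.
32² = 1024 < 1089 ≤ 1089 = 33², so L = 33.

33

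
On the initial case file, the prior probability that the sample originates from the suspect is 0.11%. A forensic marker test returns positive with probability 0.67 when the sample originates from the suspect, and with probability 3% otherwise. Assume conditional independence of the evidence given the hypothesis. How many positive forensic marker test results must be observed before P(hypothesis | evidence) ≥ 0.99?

Prior odds = 0.0011/0.9989 = 11/9989.
Likelihood ratio of a positive result = 0.67/0.03 = 67/3.
Target odds: 0.99 ÷ 0.01 = 99.
Need (11/9989) × (67/3)ⁿ ≥ 99, i.e. (67/3)ⁿ ≥ 89901.
(67/3)³ = 300763/27 falls short of 89901 but (67/3)⁴ = 20151121/81 reaches it, so n = 4.

4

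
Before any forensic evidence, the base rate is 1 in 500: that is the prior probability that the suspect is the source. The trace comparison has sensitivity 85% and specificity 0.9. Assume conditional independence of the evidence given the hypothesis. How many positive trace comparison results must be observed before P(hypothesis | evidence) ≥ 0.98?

5

Prior odds: 0.002 ÷ 0.998 = 1/499.
False-positive rate = 1 − 0.9 = 0.1; likelihood ratio of a positive = 0.85/0.1 = 8.5.
Target odds: 0.98 ÷ 0.02 = 49.
Require 8.5ⁿ ≥ 49 ÷ (1/499) = 24451.
8.5⁴ = 5220.0625 falls short of 24451 but 8.5⁵ = 44370.53125 reaches it, so n = 5.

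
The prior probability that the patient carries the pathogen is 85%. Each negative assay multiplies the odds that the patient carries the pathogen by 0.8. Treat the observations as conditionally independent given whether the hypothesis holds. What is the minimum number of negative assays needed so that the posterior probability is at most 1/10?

Prior odds = 0.85/0.15 = 17/3.
Likelihood ratio per negative assay = 0.8.
Target posterior odds = 0.1/0.9 = 1/9.
Need (17/3) × 0.8ⁿ ≤ 1/9, i.e. 0.8ⁿ ≤ 1/51.
0.8¹⁷ ≈0.022518 is still above 1/51 but 0.8¹⁸ ≈0.0180144 is at or below it, so n = 18.

18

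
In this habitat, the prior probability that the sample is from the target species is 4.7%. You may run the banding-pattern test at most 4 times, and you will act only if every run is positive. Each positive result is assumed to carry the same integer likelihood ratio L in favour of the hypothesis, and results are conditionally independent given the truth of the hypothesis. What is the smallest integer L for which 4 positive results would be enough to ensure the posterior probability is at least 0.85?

Prior odds = 0.047/0.953 = 47/953.
Target odds = 0.85/0.15 = 17/3.
Need L⁴ ≥ 17/3 ÷ (47/953) = 16201/141.
3⁴ = 81 < 16201/141 ≤ 256 = 4⁴, so L = 4.

4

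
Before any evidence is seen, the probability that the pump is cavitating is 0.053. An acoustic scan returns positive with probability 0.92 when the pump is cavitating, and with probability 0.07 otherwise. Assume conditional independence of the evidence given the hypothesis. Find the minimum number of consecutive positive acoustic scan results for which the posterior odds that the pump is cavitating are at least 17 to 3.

2

Prior odds = 0.053/0.947 = 53/947.
Likelihood ratio of a positive result = 0.92/0.07 = 92/7.
Target odds = 17/3.
Require (92/7)ⁿ ≥ 17/3 ÷ (53/947) = 16099/159.
(92/7)¹ = 92/7 falls short of 16099/159 but (92/7)² = 8464/49 reaches it, so n = 2.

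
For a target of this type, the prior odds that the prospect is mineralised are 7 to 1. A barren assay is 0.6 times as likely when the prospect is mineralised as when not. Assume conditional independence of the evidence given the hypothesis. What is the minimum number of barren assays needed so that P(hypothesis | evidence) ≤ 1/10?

Prior odds = 7.
Likelihood ratio per barren assay = 0.6.
Target odds: 0.1 ÷ 0.9 = 1/9.
Require 0.6ⁿ ≤ 1/9 ÷ 7 = 1/63.
0.6⁸ = 6561/390625 is still above 1/63 but 0.6⁹ = 19683/1953125 is at or below it, so n = 9.

9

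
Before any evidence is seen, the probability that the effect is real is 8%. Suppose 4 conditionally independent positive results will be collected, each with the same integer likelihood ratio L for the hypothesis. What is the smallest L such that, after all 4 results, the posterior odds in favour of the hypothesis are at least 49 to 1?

5

Prior odds = 0.08/0.92 = 2/23.
Target odds = 49.
Need L⁴ ≥ 49 ÷ (2/23) = 563.5.
4⁴ = 256 < 563.5 ≤ 625 = 5⁴, so L = 5.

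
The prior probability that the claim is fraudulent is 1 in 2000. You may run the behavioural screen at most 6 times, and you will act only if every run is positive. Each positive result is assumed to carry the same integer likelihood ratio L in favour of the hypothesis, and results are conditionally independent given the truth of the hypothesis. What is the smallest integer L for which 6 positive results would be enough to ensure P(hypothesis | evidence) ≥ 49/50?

Prior odds = 0.0005/0.9995 = 1/1999.
Target odds = 0.98/0.02 = 49.
Need L⁶ ≥ 49 ÷ (1/1999) = 97951.
6⁶ = 46656 < 97951 ≤ 117649 = 7⁶, so L = 7.

7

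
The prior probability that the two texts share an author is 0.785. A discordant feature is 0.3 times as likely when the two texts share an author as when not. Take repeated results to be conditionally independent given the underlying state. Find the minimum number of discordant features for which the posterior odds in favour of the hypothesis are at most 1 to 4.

3

Prior odds = 0.785/0.215 = 157/43.
Likelihood ratio per discordant feature = 0.3.
Target odds = 0.25.
Require 0.3ⁿ ≤ 0.25 ÷ (157/43) = 43/628.
0.3² = 0.09 is still above 43/628 but 0.3³ = 0.027 is at or below it, so n = 3.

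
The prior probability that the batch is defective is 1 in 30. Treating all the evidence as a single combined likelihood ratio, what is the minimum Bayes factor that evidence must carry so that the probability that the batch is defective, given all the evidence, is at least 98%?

1421

Prior odds = (1/30)/(29/30) = 1/29.
Target odds = 0.98/0.02 = 49.
Required Bayes factor = 49 ÷ (1/29) = 1421.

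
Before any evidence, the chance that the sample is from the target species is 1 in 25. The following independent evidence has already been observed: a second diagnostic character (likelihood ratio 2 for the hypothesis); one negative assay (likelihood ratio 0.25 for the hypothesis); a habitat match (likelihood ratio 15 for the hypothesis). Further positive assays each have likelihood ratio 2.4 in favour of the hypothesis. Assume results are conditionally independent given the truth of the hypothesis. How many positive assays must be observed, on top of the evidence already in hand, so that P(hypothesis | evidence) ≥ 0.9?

4

Prior odds = 0.04/0.96 = 1/24.
Combined Bayes factor of the evidence already in hand = 2 × 0.25 × 15 = 7.5.
Odds after that evidence = (1/24) × 7.5 = 0.3125.
Target odds = 0.9/0.1 = 9.
Need 2.4ⁿ ≥ 9 ÷ 0.3125 = 28.8.
2.4³ = 13.824 falls short of 28.8 but 2.4⁴ = 33.1776 reaches it, so n = 4.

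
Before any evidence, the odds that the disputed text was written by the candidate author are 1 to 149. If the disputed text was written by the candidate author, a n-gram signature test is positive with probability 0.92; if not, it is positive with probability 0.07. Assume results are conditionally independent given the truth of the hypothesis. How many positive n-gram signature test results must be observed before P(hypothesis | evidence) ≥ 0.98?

Prior odds = 1/149.
Likelihood ratio of a positive = 0.92/0.07 = 92/7.
Target odds: 0.98 ÷ 0.02 = 49.
Require (92/7)ⁿ ≥ 49 ÷ (1/149) = 7301.
(92/7)³ = 778688/343 falls short of 7301 but (92/7)⁴ = 71639296/2401 reaches it, so n = 4.

4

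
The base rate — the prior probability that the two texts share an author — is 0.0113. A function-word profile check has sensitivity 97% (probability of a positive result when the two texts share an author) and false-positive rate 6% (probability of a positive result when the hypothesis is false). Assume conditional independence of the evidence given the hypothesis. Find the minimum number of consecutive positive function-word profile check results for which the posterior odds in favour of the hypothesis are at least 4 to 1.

3

Prior odds = 0.0113/0.9887 = 113/9887.
Likelihood ratio of a positive result = 0.97/0.06 = 97/6.
Target odds = 4.
Require (97/6)ⁿ ≥ 4 ÷ (113/9887) = 39548/113.
(97/6)² = 9409/36 falls short of 39548/113 but (97/6)³ = 912673/216 reaches it, so n = 3.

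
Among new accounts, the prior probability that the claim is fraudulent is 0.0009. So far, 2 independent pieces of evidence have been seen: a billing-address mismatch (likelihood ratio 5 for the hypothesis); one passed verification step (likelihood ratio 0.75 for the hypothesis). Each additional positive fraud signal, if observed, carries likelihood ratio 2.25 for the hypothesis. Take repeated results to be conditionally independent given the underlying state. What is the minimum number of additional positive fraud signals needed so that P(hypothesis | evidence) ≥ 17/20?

10

Prior odds = 0.0009/0.9991 = 9/9991.
Combined Bayes factor of the evidence already in hand = 5 × 0.75 = 3.75.
Odds after that evidence = (9/9991) × 3.75 = 135/39964.
Target odds = 0.85/0.15 = 17/3.
Need 2.25ⁿ ≥ 17/3 ÷ (135/39964) = 679388/405.
2.25⁹ = 387420489/262144 falls short of 679388/405 but 2.25¹⁰ ≈3325.26 reaches it, so n = 10.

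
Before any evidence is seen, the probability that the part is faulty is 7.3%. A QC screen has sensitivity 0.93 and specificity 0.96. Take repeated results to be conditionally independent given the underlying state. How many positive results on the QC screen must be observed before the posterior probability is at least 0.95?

2

Prior odds = 0.073/0.927 = 73/927.
False-positive rate = 1 − 0.96 = 0.04; likelihood ratio of a positive = 0.93/0.04 = 23.25.
Target posterior odds = 0.95/0.05 = 19.
Need (73/927) × 23.25ⁿ ≥ 19, i.e. 23.25ⁿ ≥ 17613/73.
23.25¹ = 23.25 falls short of 17613/73 but 23.25² = 540.5625 reaches it, so n = 2.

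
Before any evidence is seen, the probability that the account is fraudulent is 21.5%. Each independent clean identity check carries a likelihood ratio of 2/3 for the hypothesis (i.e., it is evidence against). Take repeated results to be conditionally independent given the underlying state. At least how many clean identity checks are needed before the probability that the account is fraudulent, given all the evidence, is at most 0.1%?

14

Prior odds: 0.215 ÷ 0.785 = 43/157.
Likelihood ratio per clean identity check = 2/3.
Target odds: 0.001 ÷ 0.999 = 1/999.
Need (43/157) × (2/3)ⁿ ≤ 1/999, i.e. (2/3)ⁿ ≤ 157/42957.
(2/3)¹³ = 8192/1594323 is still above 157/42957 but (2/3)¹⁴ = 16384/4782969 is at or below it, so n = 14.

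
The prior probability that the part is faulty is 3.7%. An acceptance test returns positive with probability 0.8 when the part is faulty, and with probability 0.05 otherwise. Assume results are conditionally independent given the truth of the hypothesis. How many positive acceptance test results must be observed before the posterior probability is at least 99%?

Prior odds = 0.037/0.963 = 37/963.
Likelihood ratio of a positive result = 0.8/0.05 = 16.
Target posterior odds = 0.99/0.01 = 99.
Need (37/963) × 16ⁿ ≥ 99, i.e. 16ⁿ ≥ 95337/37.
16² = 256 falls short of 95337/37 but 16³ = 4096 reaches it, so n = 3.

3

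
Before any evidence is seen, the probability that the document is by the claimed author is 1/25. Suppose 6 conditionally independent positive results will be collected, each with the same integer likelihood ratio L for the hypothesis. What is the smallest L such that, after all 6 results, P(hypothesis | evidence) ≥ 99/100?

4

Prior odds = 0.04/0.96 = 1/24.
Target odds = 0.99/0.01 = 99.
Need L⁶ ≥ 99 ÷ (1/24) = 2376.
3⁶ = 729 < 2376 ≤ 4096 = 4⁶, so L = 4.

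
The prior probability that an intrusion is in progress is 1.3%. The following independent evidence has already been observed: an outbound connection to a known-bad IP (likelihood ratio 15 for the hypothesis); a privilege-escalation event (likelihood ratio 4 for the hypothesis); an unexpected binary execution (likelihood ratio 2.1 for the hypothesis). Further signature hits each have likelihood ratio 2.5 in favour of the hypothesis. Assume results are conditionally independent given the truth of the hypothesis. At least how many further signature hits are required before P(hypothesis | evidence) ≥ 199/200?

Prior odds = 0.013/0.987 = 13/987.
Combined Bayes factor of the evidence already in hand = 15 × 4 × 2.1 = 126.
Odds after that evidence = (13/987) × 126 = 78/47.
Target odds = 0.995/0.005 = 199.
Need 2.5ⁿ ≥ 199 ÷ (78/47) = 9353/78.
2.5⁵ = 97.65625 falls short of 9353/78 but 2.5⁶ = 244.140625 reaches it, so n = 6.

6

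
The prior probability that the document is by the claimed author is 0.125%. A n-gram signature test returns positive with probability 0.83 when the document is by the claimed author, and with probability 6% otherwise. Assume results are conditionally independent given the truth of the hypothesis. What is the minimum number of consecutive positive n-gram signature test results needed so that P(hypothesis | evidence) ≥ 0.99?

Prior odds: 0.00125 ÷ 0.99875 = 1/799.
Likelihood ratio of a positive result = 0.83/0.06 = 83/6.
Target posterior odds = 0.99/0.01 = 99.
Require (83/6)ⁿ ≥ 99 ÷ (1/799) = 79101.
(83/6)⁴ = 47458321/1296 falls short of 79101 but (83/6)⁵ ≈506564 reaches it, so n = 5.

5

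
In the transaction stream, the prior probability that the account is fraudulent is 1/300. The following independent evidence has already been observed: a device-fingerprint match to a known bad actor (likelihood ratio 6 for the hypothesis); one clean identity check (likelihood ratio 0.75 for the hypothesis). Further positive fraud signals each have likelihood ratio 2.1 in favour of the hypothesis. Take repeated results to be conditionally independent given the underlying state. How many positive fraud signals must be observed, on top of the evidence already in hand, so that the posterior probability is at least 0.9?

9

Prior odds = (1/300)/(299/300) = 1/299.
Combined Bayes factor of the evidence already in hand = 6 × 0.75 = 4.5.
Odds after that evidence = (1/299) × 4.5 = 9/598.
Target odds = 0.9/0.1 = 9.
Need 2.1ⁿ ≥ 9 ÷ (9/598) = 598.
2.1⁸ ≈378.229 falls short of 598 but 2.1⁹ ≈794.28 reaches it, so n = 9.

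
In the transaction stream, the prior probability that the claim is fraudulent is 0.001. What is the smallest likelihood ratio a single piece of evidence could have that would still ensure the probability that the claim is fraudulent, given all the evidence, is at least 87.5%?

6993

Prior odds = 0.001/0.999 = 1/999.
Target odds = 0.875/0.125 = 7.
Required Bayes factor = 7 ÷ (1/999) = 6993.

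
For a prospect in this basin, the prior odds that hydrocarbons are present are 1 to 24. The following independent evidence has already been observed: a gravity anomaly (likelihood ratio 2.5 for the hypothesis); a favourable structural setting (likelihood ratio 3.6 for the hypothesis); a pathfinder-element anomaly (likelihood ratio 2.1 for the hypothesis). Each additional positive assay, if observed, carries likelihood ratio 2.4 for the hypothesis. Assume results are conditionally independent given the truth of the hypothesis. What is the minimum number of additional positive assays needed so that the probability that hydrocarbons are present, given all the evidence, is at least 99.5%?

Prior odds = 1/24.
Combined Bayes factor of the evidence already in hand = 2.5 × 3.6 × 2.1 = 18.9.
Odds after that evidence = (1/24) × 18.9 = 0.7875.
Target odds = 0.995/0.005 = 199.
Need 2.4ⁿ ≥ 199 ÷ 0.7875 = 15920/63.
2.4⁶ = 2985984/15625 falls short of 15920/63 but 2.4⁷ = 35831808/78125 reaches it, so n = 7.

7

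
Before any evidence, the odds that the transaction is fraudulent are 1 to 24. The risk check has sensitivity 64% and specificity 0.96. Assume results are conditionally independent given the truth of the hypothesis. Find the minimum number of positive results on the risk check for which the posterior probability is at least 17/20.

Prior odds = 1/24.
False-positive rate = 1 − 0.96 = 0.04; likelihood ratio of a positive = 0.64/0.04 = 16.
Target odds: 0.85 ÷ 0.15 = 17/3.
Require 16ⁿ ≥ 17/3 ÷ (1/24) = 136.
16¹ = 16 falls short of 136 but 16² = 256 reaches it, so n = 2.

2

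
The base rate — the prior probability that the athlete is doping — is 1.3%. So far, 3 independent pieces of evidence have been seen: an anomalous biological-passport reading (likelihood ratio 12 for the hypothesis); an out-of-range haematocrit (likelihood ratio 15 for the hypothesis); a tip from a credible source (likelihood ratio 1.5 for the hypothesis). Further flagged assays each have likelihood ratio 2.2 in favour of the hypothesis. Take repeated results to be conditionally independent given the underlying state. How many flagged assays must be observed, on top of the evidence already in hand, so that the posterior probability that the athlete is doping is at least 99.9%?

Prior odds = 0.013/0.987 = 13/987.
Combined Bayes factor of the evidence already in hand = 12 × 15 × 1.5 = 270.
Odds after that evidence = (13/987) × 270 = 1170/329.
Target odds = 0.999/0.001 = 999.
Need 2.2ⁿ ≥ 999 ÷ (1170/329) = 36519/130.
2.2⁷ = 19487171/78125 falls short of 36519/130 but 2.2⁸ = 214358881/390625 reaches it, so n = 8.

8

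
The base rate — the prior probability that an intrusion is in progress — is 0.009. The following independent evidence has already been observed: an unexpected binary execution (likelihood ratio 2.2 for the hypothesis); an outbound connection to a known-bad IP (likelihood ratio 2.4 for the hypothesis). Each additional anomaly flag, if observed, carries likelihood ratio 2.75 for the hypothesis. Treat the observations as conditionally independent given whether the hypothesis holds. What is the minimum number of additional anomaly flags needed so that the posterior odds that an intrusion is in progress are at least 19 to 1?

6

Prior odds = 0.009/0.991 = 9/991.
Combined Bayes factor of the evidence already in hand = 2.2 × 2.4 = 5.28.
Odds after that evidence = (9/991) × 5.28 = 1188/24775.
Target odds = 19.
Need 2.75ⁿ ≥ 19 ÷ (1188/24775) = 470725/1188.
2.75⁵ = 161051/1024 falls short of 470725/1188 but 2.75⁶ = 1771561/4096 reaches it, so n = 6.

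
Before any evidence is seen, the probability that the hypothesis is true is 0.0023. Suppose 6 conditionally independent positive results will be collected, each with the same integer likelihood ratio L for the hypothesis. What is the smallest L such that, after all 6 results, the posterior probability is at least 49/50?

6

Prior odds = 0.0023/0.9977 = 23/9977.
Target odds = 0.98/0.02 = 49.
Need L⁶ ≥ 49 ÷ (23/9977) = 488873/23.
5⁶ = 15625 < 488873/23 ≤ 46656 = 6⁶, so L = 6.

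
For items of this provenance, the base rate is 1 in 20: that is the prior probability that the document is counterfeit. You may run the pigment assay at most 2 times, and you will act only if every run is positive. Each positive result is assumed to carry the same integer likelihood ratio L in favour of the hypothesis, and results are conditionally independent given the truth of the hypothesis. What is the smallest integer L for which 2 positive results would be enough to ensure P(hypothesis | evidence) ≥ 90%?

Prior odds = 0.05/0.95 = 1/19.
Target odds = 0.9/0.1 = 9.
Need L² ≥ 9 ÷ (1/19) = 171.
13² = 169 < 171 ≤ 196 = 14², so L = 14.

14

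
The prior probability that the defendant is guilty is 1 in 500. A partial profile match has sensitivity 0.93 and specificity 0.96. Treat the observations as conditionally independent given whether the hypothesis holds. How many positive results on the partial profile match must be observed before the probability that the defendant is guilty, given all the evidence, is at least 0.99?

4

Prior odds = 0.002/0.998 = 1/499.
False-positive rate = 1 − 0.96 = 0.04; likelihood ratio of a positive = 0.93/0.04 = 23.25.
Target posterior odds = 0.99/0.01 = 99.
Require 23.25ⁿ ≥ 99 ÷ (1/499) = 49401.
23.25³ = 804357/64 falls short of 49401 but 23.25⁴ = 74805201/256 reaches it, so n = 4.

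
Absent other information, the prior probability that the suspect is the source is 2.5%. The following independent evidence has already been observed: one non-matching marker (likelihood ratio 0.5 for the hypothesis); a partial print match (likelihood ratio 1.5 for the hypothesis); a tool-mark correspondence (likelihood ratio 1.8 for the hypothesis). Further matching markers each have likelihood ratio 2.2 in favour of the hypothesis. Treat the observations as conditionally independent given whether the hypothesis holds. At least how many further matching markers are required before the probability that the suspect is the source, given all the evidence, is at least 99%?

11

Prior odds = 0.025/0.975 = 1/39.
Combined Bayes factor of the evidence already in hand = 0.5 × 1.5 × 1.8 = 1.35.
Odds after that evidence = (1/39) × 1.35 = 9/260.
Target odds = 0.99/0.01 = 99.
Need 2.2ⁿ ≥ 99 ÷ (9/260) = 2860.
2.2¹⁰ ≈2655.99 falls short of 2860 but 2.2¹¹ ≈5843.18 reaches it, so n = 11.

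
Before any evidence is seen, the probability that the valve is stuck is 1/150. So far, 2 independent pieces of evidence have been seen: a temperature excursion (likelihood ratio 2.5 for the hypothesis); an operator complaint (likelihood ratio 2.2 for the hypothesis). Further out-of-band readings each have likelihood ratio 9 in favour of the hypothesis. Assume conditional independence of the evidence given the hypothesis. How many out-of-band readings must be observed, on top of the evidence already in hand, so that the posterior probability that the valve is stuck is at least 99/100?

4

Prior odds = (1/150)/(149/150) = 1/149.
Combined Bayes factor of the evidence already in hand = 2.5 × 2.2 = 5.5.
Odds after that evidence = (1/149) × 5.5 = 11/298.
Target odds = 0.99/0.01 = 99.
Need 9ⁿ ≥ 99 ÷ (11/298) = 2682.
9³ = 729 falls short of 2682 but 9⁴ = 6561 reaches it, so n = 4.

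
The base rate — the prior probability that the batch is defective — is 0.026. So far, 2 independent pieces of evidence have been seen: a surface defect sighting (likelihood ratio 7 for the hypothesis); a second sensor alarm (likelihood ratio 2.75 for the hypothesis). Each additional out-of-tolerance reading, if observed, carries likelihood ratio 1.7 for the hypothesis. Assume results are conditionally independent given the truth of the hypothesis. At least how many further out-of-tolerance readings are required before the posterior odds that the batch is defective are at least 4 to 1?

4

Prior odds = 0.026/0.974 = 13/487.
Combined Bayes factor of the evidence already in hand = 7 × 2.75 = 19.25.
Odds after that evidence = (13/487) × 19.25 = 1001/1948.
Target odds = 4.
Need 1.7ⁿ ≥ 4 ÷ (1001/1948) = 7792/1001.
1.7³ = 4.913 falls short of 7792/1001 but 1.7⁴ = 8.3521 reaches it, so n = 4.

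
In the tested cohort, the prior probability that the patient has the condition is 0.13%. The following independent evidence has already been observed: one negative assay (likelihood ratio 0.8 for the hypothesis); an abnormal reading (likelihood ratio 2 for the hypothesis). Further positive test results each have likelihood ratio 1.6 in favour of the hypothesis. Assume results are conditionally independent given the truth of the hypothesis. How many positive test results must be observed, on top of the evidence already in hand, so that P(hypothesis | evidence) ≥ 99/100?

23

Prior odds = 0.0013/0.9987 = 13/9987.
Combined Bayes factor of the evidence already in hand = 0.8 × 2 = 1.6.
Odds after that evidence = (13/9987) × 1.6 = 104/49935.
Target odds = 0.99/0.01 = 99.
Need 1.6ⁿ ≥ 99 ÷ (104/49935) = 4943565/104.
1.6²² ≈30948.5 falls short of 4943565/104 but 1.6²³ ≈49517.6 reaches it, so n = 23.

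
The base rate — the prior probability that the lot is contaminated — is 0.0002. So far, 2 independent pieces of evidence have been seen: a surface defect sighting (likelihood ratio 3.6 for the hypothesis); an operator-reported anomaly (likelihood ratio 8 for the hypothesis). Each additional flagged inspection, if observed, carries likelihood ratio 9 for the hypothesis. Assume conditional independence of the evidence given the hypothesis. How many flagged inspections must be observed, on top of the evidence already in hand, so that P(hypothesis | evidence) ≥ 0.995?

Prior odds = 0.0002/0.9998 = 1/4999.
Combined Bayes factor of the evidence already in hand = 3.6 × 8 = 28.8.
Odds after that evidence = (1/4999) × 28.8 = 144/24995.
Target odds = 0.995/0.005 = 199.
Need 9ⁿ ≥ 199 ÷ (144/24995) = 4974005/144.
9⁴ = 6561 falls short of 4974005/144 but 9⁵ = 59049 reaches it, so n = 5.

5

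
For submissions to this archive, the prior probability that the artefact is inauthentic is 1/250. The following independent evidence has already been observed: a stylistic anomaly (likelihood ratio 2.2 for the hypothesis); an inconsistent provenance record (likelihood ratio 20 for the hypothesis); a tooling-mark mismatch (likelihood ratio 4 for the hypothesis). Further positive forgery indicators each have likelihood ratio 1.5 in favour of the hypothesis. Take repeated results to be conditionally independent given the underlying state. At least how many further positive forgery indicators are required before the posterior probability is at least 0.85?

Prior odds = 0.004/0.996 = 1/249.
Combined Bayes factor of the evidence already in hand = 2.2 × 20 × 4 = 176.
Odds after that evidence = (1/249) × 176 = 176/249.
Target odds = 0.85/0.15 = 17/3.
Need 1.5ⁿ ≥ 17/3 ÷ (176/249) = 1411/176.
1.5⁵ = 7.59375 falls short of 1411/176 but 1.5⁶ = 11.390625 reaches it, so n = 6.

6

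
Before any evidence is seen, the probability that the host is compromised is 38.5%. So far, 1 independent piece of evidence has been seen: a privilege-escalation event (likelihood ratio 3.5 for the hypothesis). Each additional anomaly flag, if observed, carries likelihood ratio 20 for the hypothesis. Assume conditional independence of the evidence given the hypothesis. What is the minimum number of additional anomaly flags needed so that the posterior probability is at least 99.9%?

3

Prior odds = 0.385/0.615 = 77/123.
Bayes factor of the evidence already in hand = 3.5.
Odds after that evidence = (77/123) × 3.5 = 539/246.
Target odds = 0.999/0.001 = 999.
Need 20ⁿ ≥ 999 ÷ (539/246) = 245754/539.
20² = 400 falls short of 245754/539 but 20³ = 8000 reaches it, so n = 3.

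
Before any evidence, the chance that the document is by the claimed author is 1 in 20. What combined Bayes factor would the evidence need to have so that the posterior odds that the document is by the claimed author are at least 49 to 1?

Prior odds = 0.05/0.95 = 1/19.
Target odds = 49.
Required Bayes factor = 49 ÷ (1/19) = 931.

931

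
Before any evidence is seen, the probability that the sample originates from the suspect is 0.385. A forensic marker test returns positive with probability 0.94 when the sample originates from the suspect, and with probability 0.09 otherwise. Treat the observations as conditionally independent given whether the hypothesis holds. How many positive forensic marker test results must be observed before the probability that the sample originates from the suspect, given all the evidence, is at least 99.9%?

Prior odds: 0.385 ÷ 0.615 = 77/123.
Likelihood ratio of a positive result = 0.94/0.09 = 94/9.
Target odds: 0.999 ÷ 0.001 = 999.
Require (94/9)ⁿ ≥ 999 ÷ (77/123) = 122877/77.
(94/9)³ = 830584/729 falls short of 122877/77 but (94/9)⁴ = 78074896/6561 reaches it, so n = 4.

4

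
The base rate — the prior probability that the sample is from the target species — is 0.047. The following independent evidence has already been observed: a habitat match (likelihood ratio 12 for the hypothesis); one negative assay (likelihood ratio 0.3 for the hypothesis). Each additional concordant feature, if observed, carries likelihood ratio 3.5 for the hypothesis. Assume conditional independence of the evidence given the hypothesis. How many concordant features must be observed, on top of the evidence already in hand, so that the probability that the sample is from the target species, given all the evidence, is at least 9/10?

Prior odds = 0.047/0.953 = 47/953.
Combined Bayes factor of the evidence already in hand = 12 × 0.3 = 3.6.
Odds after that evidence = (47/953) × 3.6 = 846/4765.
Target odds = 0.9/0.1 = 9.
Need 3.5ⁿ ≥ 9 ÷ (846/4765) = 4765/94.
3.5³ = 42.875 falls short of 4765/94 but 3.5⁴ = 150.0625 reaches it, so n = 4.

4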